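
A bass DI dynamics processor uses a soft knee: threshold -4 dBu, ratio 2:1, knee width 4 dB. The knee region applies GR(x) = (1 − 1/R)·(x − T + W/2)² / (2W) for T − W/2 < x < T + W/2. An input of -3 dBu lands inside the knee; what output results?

x − T + W/2 = -3 − (-4) + 2 = 3.
GR = (1 − 1/2) × 3² / 8 = 0.5 × 9 / 8 = 0.5625 dB.
Output = -3 − 0.5625 = -3.5625 dBu.

-3.5625 dBu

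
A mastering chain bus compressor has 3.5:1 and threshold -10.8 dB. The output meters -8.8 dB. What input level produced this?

-3.8 dB

That's 2 dB above the -10.8 dB threshold.
Undo the ratio: input overshoot = 2 × 3.5 = 7 dB, giving input = -3.8 dB.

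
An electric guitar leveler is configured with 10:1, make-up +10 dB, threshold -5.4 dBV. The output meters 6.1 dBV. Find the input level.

9.6 dBV

Before make-up, the level was 6.1 − 10 = -3.9 dBV.
The compressed level sits -3.9 − (-5.4) = 1.5 dB over threshold.
Undo the ratio: input overshoot = 1.5 × 10 = 15 dB, giving input = 9.6 dBV.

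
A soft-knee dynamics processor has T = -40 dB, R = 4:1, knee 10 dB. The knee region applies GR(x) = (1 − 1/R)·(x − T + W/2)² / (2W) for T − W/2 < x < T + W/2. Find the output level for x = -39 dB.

x − T + W/2 = -39 − (-40) + 5 = 6.
GR = (1 − 1/4) × 6² / 20 = 0.75 × 36 / 20 = 1.35 dB.
Output = -39 − 1.35 = -40.35 dB.

-40.35 dB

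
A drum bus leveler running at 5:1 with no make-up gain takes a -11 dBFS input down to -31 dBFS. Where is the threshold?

Let T be the threshold. Output overshoot = (input overshoot)/R, so -31 − T = (-11 − T)/5.
5·(-31 − T) = -11 − T → 4·T = -155 − (-11) = -144.
T = -144/4 = -36 dBFS.

-36 dBFS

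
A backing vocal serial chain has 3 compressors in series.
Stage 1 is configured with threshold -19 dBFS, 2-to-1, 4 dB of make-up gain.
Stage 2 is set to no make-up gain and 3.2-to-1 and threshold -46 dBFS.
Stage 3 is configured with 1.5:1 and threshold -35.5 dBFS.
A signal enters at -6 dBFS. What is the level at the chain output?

-34.6875 dBFS

Stage 1: -6 dBFS is 13 dB over -19 dBFS; at 2:1 that becomes 6.5 dB over, giving -12.5 dBFS; +4 dB make-up → -8.5 dBFS.
Stage 2: -8.5 dBFS is 37.5 dB over -46 dBFS; at 3.2:1 that becomes 11.71875 dB over, giving -34.28125 dBFS.
Stage 3: overshoot 1.21875 dB → 1.21875/1.5 = 0.8125 dB → -34.6875 dBFS.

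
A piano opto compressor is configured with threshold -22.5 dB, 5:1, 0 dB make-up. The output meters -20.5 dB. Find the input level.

-12.5 dB

Post-compression overshoot = -20.5 − (-22.5) = 2 dB.
Undo the ratio: input overshoot = 2 × 5 = 10 dB, giving input = -12.5 dB.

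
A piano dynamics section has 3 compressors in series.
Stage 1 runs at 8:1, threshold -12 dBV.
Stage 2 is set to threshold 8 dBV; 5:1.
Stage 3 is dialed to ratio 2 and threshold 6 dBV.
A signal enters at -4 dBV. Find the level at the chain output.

-11 dBV

Stage 1: overshoot 8 dB → 8/8 = 1 dB → -11 dBV.
Stage 2: -11 dBV ≤ 8 dBV, so stage 2 doesn't engage; output -11 dBV.
Stage 3: -11 dBV is at or below the 6 dBV threshold — no compression; output -11 dBV.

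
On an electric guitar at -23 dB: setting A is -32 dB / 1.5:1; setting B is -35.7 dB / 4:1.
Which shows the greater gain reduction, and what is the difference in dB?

A: overshoot 9 dB → output overshoot 6 dB → GR 3 dB.
B: overshoot 12.7 dB → output overshoot 3.175 dB → GR 9.525 dB.
Difference: 6.525 dB in favour of B.

B, by 6.525 dB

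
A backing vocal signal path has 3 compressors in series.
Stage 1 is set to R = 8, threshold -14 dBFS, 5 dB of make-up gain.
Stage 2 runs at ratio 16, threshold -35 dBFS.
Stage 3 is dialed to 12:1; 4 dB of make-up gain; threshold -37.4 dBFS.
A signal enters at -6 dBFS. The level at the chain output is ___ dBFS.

-33.059375 dBFS

Stage 1: overshoot 8 dB → 8/8 = 1 dB → -13 dBFS; +5 dB make-up → -8 dBFS.
Stage 2: overshoot 27 dB → 27/16 = 1.6875 dB → -33.3125 dBFS.
Stage 3: overshoot 4.0875 dB → 4.0875/12 = 0.340625 dB → -37.059375 dBFS; +4 dB make-up → -33.059375 dBFS.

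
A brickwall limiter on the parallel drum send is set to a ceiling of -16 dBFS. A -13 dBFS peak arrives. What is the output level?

-16 dBFS

At ∞:1, everything above -16 dBFS is held at the ceiling.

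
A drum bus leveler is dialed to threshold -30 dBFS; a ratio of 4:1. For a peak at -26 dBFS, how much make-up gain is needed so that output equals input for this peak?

Without make-up, output = threshold + overshoot/4 = -30 + 1 = -29 dBFS.
Gap to target: 3 dB.

3 dB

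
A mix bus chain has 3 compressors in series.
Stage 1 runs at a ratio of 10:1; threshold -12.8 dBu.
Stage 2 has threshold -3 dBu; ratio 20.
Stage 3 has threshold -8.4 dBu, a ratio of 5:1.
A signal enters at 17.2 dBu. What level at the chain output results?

Stage 1: 17.2 dBu is 30 dB over -12.8 dBu; at 10:1 that becomes 3 dB over, giving -9.8 dBu.
Stage 2: below threshold (-9.8 ≤ -3); passes unchanged; output -9.8 dBu.
Stage 3: -9.8 dBu ≤ -8.4 dBu, so stage 3 doesn't engage; output -9.8 dBu.

-9.8 dBu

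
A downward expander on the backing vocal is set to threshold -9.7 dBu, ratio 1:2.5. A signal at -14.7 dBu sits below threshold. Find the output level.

Below threshold, a 1:2.5 expander applies gain = (2.5−1)×(T − x) of attenuation.
(2.5−1) × 5 = 7.5 dB, so output = -14.7 − 7.5 = -22.2 dBu.

-22.2 dBu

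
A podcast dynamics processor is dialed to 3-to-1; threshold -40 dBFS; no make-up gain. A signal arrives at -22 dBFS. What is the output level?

-34 dBFS

-22 dBFS sits 18 dB over threshold.
The 18 dB excess becomes 6 dB after 3:1 reduction.
That puts the output at -34 dBFS.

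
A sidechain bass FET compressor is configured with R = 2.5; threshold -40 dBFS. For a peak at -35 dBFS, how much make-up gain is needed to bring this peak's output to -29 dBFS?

9 dB

The peak compresses to -40 + 5/2.5 = -38 dBFS.
To reach -29 dBFS requires -29 − (-38) = 9 dB of make-up.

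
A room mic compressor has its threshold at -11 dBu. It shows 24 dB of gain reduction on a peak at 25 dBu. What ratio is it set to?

Input overshoot = 25 − (-11) = 36 dB.
Output overshoot = 36 − 24 = 12 dB.
Ratio = input overshoot / output overshoot = 36 / 12 = 3.

3:1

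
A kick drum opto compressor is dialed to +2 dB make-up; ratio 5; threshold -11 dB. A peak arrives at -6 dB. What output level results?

-8 dB

-6 dB sits 5 dB over threshold.
5:1 compression reduces that to 5/5 = 1 dB over.
Output = -11 + 1 = -10 dB; make-up adds 2 dB, giving -8 dB.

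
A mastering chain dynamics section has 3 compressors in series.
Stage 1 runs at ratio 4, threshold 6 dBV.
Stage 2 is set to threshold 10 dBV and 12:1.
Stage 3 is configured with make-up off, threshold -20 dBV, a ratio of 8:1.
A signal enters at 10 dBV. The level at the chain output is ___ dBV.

-16.625 dBV

Stage 1: 10 dBV is 4 dB over 6 dBV; at 4:1 that becomes 1 dB over, giving 7 dBV.
Stage 2: 7 dBV is at or below the 10 dBV threshold — no compression; output 7 dBV.
Stage 3: 7 dBV is 27 dB over -20 dBV; at 8:1 that becomes 3.375 dB over, giving -16.625 dBV.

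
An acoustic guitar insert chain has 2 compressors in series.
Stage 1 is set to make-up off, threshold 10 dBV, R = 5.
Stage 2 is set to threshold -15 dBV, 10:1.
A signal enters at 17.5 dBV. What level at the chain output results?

-12.35 dBV

Stage 1: 17.5 dBV is 7.5 dB over 10 dBV; at 5:1 that becomes 1.5 dB over, giving 11.5 dBV.
Stage 2: overshoot 26.5 dB → 26.5/10 = 2.65 dB → -12.35 dBV.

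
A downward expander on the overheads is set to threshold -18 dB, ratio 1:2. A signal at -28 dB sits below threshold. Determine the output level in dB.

Undershoot = (-18) − (-28) = 10 dB.
At 1:2, that expands to 20 dB under threshold.
Output = -18 − 20 = -38 dB.

-38 dB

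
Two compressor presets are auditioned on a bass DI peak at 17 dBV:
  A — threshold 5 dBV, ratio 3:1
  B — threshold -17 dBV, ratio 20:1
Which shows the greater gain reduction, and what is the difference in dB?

B, by 24.3 dB

A: overshoot 12 dB → output overshoot 4 dB → GR 8 dB.
B: overshoot 34 dB → output overshoot 1.7 dB → GR 32.3 dB.
B applies 24.3 dB more gain reduction.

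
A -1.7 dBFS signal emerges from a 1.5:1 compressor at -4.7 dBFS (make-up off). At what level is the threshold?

-10.7 dBFS

Input is 9 dB above T (since output overshoot × R = input overshoot: (-4.7 − T)·1.5 = -1.7 − T gives T = -10.7 dBFS).
Check: -10.7 + (-1.7 − (-10.7))/1.5 = -10.7 + 6 = -4.7 dBFS. ✓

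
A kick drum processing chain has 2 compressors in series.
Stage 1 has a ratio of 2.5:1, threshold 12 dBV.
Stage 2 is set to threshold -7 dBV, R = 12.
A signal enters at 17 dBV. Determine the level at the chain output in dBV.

-5.25 dBV

Stage 1: 5 dB above 12 dBV, reduced 2.5:1 to 2 dB above → 14 dBV.
Stage 2: 14 dBV is 21 dB over -7 dBV; at 12:1 that becomes 1.75 dB over, giving -5.25 dBV.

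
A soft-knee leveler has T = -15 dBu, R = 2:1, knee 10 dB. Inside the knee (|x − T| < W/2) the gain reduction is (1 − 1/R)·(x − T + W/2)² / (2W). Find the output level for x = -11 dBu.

x − T + W/2 = -11 − (-15) + 5 = 9.
GR = (1 − 1/2) × 9² / 20 = 0.5 × 81 / 20 = 2.025 dB.
Output = -11 − 2.025 = -13.025 dBu.

-13.025 dBu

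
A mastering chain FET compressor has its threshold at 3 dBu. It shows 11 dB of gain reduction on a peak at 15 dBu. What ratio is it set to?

12:1

Input overshoot = 15 − 3 = 12 dB.
Output overshoot = 12 − 11 = 1 dB.
Ratio = input overshoot / output overshoot = 12 / 1 = 12.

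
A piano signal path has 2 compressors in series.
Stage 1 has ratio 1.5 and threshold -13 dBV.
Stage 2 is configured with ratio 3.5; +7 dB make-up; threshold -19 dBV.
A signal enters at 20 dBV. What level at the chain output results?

-4 dBV

Stage 1: overshoot 33 dB → 33/1.5 = 22 dB → 9 dBV.
Stage 2: 9 dBV is 28 dB over -19 dBV; at 3.5:1 that becomes 8 dB over, giving -11 dBV; +7 dB make-up → -4 dBV.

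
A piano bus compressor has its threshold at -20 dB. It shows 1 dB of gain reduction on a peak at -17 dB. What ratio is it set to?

Input overshoot = -17 − (-20) = 3 dB.
Output overshoot = 3 − 1 = 2 dB.
Ratio = input overshoot / output overshoot = 3 / 2 = 1.5.

1.5:1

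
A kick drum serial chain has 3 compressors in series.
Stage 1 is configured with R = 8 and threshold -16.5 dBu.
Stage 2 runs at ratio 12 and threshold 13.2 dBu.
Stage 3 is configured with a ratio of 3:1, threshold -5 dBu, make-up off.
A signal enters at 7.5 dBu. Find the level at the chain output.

-13.5 dBu

Stage 1: 7.5 dBu is 24 dB over -16.5 dBu; at 8:1 that becomes 3 dB over, giving -13.5 dBu.
Stage 2: below threshold (-13.5 ≤ 13.2); passes unchanged; output -13.5 dBu.
Stage 3: below threshold (-13.5 ≤ -5); passes unchanged; output -13.5 dBu.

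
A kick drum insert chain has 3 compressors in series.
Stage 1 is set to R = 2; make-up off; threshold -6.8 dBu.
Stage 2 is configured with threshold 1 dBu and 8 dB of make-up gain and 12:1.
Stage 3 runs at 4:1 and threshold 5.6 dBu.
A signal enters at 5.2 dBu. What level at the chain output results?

Stage 1: overshoot 12 dB → 12/2 = 6 dB → -0.8 dBu.
Stage 2: -0.8 dBu is at or below the 1 dBu threshold — no compression; make-up brings it to 7.2 dBu.
Stage 3: overshoot 1.6 dB → 1.6/4 = 0.4 dB → 6 dBu.

6 dBu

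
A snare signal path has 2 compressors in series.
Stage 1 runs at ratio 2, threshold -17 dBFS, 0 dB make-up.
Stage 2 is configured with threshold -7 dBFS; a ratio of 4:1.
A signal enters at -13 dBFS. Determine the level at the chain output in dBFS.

-15 dBFS

Stage 1: 4 dB above -17 dBFS, reduced 2:1 to 2 dB above → -15 dBFS.
Stage 2: below threshold (-15 ≤ -7); passes unchanged; output -15 dBFS.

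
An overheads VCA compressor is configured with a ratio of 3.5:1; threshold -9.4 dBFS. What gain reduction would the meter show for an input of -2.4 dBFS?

5 dB

Overshoot = -2.4 − (-9.4) = 7 dB.
After 3.5:1 compression the overshoot becomes 7/3.5 = 2 dB.
Gain reduction = 7 − 2 = 5 dB.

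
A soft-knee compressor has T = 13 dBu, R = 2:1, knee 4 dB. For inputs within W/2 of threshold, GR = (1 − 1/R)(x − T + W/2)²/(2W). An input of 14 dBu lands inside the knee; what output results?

x − T + W/2 = 14 − 13 + 2 = 3.
GR = (1 − 1/2) × 3² / 8 = 0.5 × 9 / 8 = 0.5625 dB.
Output = 14 − 0.5625 = 13.4375 dBu.

13.4375 dBu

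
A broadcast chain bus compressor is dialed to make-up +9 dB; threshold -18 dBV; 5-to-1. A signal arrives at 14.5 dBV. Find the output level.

-2.5 dBV

The input is 32.5 dB above the -18 dBV threshold.
The 32.5 dB excess becomes 6.5 dB after 5:1 reduction.
So the level is -18 + 6.5 = -11.5 dBV; make-up adds 9 dB, giving -2.5 dBV.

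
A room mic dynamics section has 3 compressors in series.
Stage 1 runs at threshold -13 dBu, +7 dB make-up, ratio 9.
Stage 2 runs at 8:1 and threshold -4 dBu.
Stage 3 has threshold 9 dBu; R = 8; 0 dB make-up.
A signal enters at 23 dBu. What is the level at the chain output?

Stage 1: 36 dB above -13 dBu, reduced 9:1 to 4 dB above → -9 dBu; +7 dB make-up → -2 dBu.
Stage 2: -2 dBu is 2 dB over -4 dBu; at 8:1 that becomes 0.25 dB over, giving -3.75 dBu.
Stage 3: -3.75 dBu ≤ 9 dBu, so stage 3 doesn't engage; output -3.75 dBu.

-3.75 dBu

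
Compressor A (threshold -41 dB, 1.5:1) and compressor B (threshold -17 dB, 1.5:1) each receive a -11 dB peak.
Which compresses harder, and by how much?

A, by 8 dB

A: overshoot 30 dB → output overshoot 20 dB → GR 10 dB.
B: overshoot 6 dB → output overshoot 4 dB → GR 2 dB.
Difference: 8 dB in favour of A.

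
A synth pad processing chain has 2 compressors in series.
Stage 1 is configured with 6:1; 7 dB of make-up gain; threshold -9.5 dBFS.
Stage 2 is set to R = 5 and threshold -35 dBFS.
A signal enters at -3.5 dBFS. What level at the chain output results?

Stage 1: 6 dB above -9.5 dBFS, reduced 6:1 to 1 dB above → -8.5 dBFS; +7 dB make-up → -1.5 dBFS.
Stage 2: -1.5 dBFS is 33.5 dB over -35 dBFS; at 5:1 that becomes 6.7 dB over, giving -28.3 dBFS.

-28.3 dBFS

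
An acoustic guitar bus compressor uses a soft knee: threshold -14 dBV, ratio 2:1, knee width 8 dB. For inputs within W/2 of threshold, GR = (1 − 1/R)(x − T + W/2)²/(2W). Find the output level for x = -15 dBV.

-15.28125 dBV

x − T + W/2 = -15 − (-14) + 4 = 3.
GR = (1 − 1/2) × 3² / 16 = 0.5 × 9 / 16 = 0.28125 dB.
Output = -15 − 0.28125 = -15.28125 dBV.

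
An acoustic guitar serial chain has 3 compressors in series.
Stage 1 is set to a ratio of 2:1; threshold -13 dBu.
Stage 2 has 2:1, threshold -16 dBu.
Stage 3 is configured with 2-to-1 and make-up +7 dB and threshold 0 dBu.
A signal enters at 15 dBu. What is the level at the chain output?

-0.5 dBu

Stage 1: 28 dB above -13 dBu, reduced 2:1 to 14 dB above → 1 dBu.
Stage 2: 17 dB above -16 dBu, reduced 2:1 to 8.5 dB above → -7.5 dBu.
Stage 3: below threshold (-7.5 ≤ 0); passes unchanged; make-up brings it to -0.5 dBu.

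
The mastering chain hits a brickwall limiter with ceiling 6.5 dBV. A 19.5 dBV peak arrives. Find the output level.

6.5 dBV

At ∞:1, everything above 6.5 dBV is held at the ceiling.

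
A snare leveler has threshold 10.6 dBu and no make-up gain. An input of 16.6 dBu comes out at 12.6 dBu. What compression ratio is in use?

Input overshoot = 16.6 − 10.6 = 6 dB; output overshoot = 12.6 − 10.6 = 2 dB.
Ratio = 6 / 2 = 3.

3:1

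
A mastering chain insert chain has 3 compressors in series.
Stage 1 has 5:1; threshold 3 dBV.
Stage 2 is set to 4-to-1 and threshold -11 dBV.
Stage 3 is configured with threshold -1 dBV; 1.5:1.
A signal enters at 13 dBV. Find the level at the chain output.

Stage 1: 10 dB above 3 dBV, reduced 5:1 to 2 dB above → 5 dBV.
Stage 2: 5 dBV is 16 dB over -11 dBV; at 4:1 that becomes 4 dB over, giving -7 dBV.
Stage 3: -7 dBV ≤ -1 dBV, so stage 3 doesn't engage; output -7 dBV.

-7 dBV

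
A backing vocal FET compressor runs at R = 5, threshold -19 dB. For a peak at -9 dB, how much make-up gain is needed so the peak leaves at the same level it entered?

8 dB

The peak compresses to -19 + 10/5 = -17 dB.
To reach -9 dB requires -9 − (-17) = 8 dB of make-up.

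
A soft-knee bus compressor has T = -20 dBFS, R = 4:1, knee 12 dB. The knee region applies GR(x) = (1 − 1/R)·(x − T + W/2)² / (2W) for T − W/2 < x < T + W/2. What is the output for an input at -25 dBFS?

-25.03125 dBFS

x − T + W/2 = -25 − (-20) + 6 = 1.
GR = (1 − 1/4) × 1² / 24 = 0.75 × 1 / 24 = 0.03125 dB.
Output = -25 − 0.03125 = -25.03125 dBFS.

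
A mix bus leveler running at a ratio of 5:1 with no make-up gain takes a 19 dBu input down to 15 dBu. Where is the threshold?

14 dBu

Input is 5 dB above T (since output overshoot × R = input overshoot: (15 − T)·5 = 19 − T gives T = 14 dBu).
Check: 14 + (19 − 14)/5 = 14 + 1 = 15 dBu. ✓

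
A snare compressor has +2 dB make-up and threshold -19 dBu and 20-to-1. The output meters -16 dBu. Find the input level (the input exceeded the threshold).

Remove make-up: -16 − 2 = -18 dBu.
The compressed level sits -18 − (-19) = 1 dB over threshold.
Input overshoot = R × output overshoot = 20 dB → input = -19 + 20 = 1 dBu.

1 dBu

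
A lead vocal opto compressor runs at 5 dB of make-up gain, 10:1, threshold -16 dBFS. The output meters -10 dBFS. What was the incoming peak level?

-6 dBFS

Remove make-up: -10 − 5 = -15 dBFS.
The compressed level sits -15 − (-16) = 1 dB over threshold.
Before 10:1 compression the overshoot was 1 × 10 = 10 dB, so input = -16 + 10 = -6 dBFS.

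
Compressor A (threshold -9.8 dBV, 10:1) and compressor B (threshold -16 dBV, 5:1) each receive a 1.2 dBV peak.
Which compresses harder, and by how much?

B, by 3.86 dB

A: overshoot 11 dB → output overshoot 1.1 dB → GR 9.9 dB.
B: overshoot 17.2 dB → output overshoot 3.44 dB → GR 13.76 dB.
Difference: 3.86 dB in favour of B.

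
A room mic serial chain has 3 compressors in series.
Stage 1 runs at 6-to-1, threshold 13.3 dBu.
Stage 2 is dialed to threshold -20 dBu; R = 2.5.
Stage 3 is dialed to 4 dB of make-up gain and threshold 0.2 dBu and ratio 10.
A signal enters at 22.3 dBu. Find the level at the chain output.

Stage 1: 22.3 dBu is 9 dB over 13.3 dBu; at 6:1 that becomes 1.5 dB over, giving 14.8 dBu.
Stage 2: 14.8 dBu is 34.8 dB over -20 dBu; at 2.5:1 that becomes 13.92 dB over, giving -6.08 dBu.
Stage 3: below threshold (-6.08 ≤ 0.2); passes unchanged; make-up brings it to -2.08 dBu.

-2.08 dBu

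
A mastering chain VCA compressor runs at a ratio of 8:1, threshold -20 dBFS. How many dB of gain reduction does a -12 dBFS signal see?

7 dB

Overshoot = -12 − (-20) = 8 dB.
A 8:1 ratio leaves 1 dB of that excess.
So the signal is attenuated by 8 − 1 = 7 dB.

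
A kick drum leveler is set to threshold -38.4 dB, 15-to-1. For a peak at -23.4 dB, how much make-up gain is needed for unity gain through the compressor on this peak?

Without make-up, output = threshold + overshoot/15 = -38.4 + 1 = -37.4 dB.
Gap to target: 14 dB.

14 dB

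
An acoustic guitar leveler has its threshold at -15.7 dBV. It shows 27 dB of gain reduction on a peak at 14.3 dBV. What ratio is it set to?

Input overshoot = 14.3 − (-15.7) = 30 dB.
Output overshoot = 30 − 27 = 3 dB.
Ratio = input overshoot / output overshoot = 30 / 3 = 10.

10:1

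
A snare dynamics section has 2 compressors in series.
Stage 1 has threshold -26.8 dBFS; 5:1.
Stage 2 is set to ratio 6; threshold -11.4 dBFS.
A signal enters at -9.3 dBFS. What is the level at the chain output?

-23.3 dBFS

Stage 1: 17.5 dB above -26.8 dBFS, reduced 5:1 to 3.5 dB above → -23.3 dBFS.
Stage 2: below threshold (-23.3 ≤ -11.4); passes unchanged; output -23.3 dBFS.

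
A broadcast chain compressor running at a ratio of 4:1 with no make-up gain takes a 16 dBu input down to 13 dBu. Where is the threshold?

Input is 4 dB above T (since output overshoot × R = input overshoot: (13 − T)·4 = 16 − T gives T = 12 dBu).
Check: 12 + (16 − 12)/4 = 12 + 1 = 13 dBu. ✓

12 dBu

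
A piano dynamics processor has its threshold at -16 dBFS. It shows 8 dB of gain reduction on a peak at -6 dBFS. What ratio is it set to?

Input overshoot = -6 − (-16) = 10 dB.
Output overshoot = 10 − 8 = 2 dB.
Ratio = input overshoot / output overshoot = 10 / 2 = 5.

5:1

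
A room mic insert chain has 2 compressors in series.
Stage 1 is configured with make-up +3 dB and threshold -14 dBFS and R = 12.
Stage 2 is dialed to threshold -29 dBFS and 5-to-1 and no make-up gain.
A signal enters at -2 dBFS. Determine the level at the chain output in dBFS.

-25.2 dBFS

Stage 1: 12 dB above -14 dBFS, reduced 12:1 to 1 dB above → -13 dBFS; +3 dB make-up → -10 dBFS.
Stage 2: overshoot 19 dB → 19/5 = 3.8 dB → -25.2 dBFS.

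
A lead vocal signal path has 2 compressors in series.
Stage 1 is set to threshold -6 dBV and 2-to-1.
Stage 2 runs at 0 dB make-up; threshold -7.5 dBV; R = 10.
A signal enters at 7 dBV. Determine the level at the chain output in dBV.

Stage 1: 13 dB above -6 dBV, reduced 2:1 to 6.5 dB above → 0.5 dBV.
Stage 2: 0.5 dBV is 8 dB over -7.5 dBV; at 10:1 that becomes 0.8 dB over, giving -6.7 dBV.

-6.7 dBV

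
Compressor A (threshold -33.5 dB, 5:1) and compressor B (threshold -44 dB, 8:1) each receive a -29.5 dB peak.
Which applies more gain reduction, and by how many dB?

B, by 9.4875 dB

A: overshoot 4 dB → output overshoot 0.8 dB → GR 3.2 dB.
B: overshoot 14.5 dB → output overshoot 1.8125 dB → GR 12.6875 dB.
Difference: 9.4875 dB in favour of B.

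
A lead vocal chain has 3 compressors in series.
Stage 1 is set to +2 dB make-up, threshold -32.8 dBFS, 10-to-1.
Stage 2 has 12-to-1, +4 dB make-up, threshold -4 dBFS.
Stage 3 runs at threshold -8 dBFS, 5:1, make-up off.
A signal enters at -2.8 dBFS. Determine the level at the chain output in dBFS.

Stage 1: 30 dB above -32.8 dBFS, reduced 10:1 to 3 dB above → -29.8 dBFS; +2 dB make-up → -27.8 dBFS.
Stage 2: below threshold (-27.8 ≤ -4); passes unchanged; make-up brings it to -23.8 dBFS.
Stage 3: -23.8 dBFS ≤ -8 dBFS, so stage 3 doesn't engage; output -23.8 dBFS.

-23.8 dBFS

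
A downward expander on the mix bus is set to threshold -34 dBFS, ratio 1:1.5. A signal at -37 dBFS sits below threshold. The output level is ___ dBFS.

Below threshold, a 1:1.5 expander applies gain = (1.5−1)×(T − x) of attenuation.
(1.5−1) × 3 = 1.5 dB, so output = -37 − 1.5 = -38.5 dBFS.

-38.5 dBFS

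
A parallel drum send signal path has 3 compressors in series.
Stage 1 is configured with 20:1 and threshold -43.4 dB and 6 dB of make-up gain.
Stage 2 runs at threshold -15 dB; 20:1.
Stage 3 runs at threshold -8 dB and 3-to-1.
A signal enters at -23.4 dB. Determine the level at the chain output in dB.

-36.4 dB

Stage 1: -23.4 dB is 20 dB over -43.4 dB; at 20:1 that becomes 1 dB over, giving -42.4 dB; +6 dB make-up → -36.4 dB.
Stage 2: below threshold (-36.4 ≤ -15); passes unchanged; output -36.4 dB.
Stage 3: -36.4 dB ≤ -8 dB, so stage 3 doesn't engage; output -36.4 dB.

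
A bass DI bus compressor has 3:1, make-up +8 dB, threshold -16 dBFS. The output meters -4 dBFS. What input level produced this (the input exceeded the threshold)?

Remove make-up: -4 − 8 = -12 dBFS.
The compressed level sits -12 − (-16) = 4 dB over threshold.
Undo the ratio: input overshoot = 4 × 3 = 12 dB, giving input = -4 dBFS.

-4 dBFS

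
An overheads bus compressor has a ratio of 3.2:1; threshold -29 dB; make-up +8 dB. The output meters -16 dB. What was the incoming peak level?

-13 dB

Stripping the +8 dB make-up gives -24 dB at the gain stage.
Post-compression overshoot = -24 − (-29) = 5 dB.
Input overshoot = R × output overshoot = 16 dB → input = -29 + 16 = -13 dB.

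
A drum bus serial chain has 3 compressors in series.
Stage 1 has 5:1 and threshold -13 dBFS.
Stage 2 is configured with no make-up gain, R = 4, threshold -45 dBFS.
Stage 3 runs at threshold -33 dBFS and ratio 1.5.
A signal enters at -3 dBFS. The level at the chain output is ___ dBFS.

-36.5 dBFS

Stage 1: overshoot 10 dB → 10/5 = 2 dB → -11 dBFS.
Stage 2: 34 dB above -45 dBFS, reduced 4:1 to 8.5 dB above → -36.5 dBFS.
Stage 3: -36.5 dBFS ≤ -33 dBFS, so stage 3 doesn't engage; output -36.5 dBFS.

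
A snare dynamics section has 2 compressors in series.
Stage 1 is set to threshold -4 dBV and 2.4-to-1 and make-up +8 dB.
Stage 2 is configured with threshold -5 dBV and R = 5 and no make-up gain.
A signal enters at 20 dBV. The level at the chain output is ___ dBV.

-1.2 dBV

Stage 1: overshoot 24 dB → 24/2.4 = 10 dB → 6 dBV; +8 dB make-up → 14 dBV.
Stage 2: 19 dB above -5 dBV, reduced 5:1 to 3.8 dB above → -1.2 dBV.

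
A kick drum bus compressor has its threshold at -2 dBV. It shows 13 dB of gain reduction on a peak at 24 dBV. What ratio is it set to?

2:1

Input overshoot = 24 − (-2) = 26 dB.
Output overshoot = 26 − 13 = 13 dB.
Ratio = input overshoot / output overshoot = 26 / 13 = 2.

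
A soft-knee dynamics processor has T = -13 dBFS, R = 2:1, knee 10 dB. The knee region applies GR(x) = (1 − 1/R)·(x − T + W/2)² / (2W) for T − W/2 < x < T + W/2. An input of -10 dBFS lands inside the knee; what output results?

x − T + W/2 = -10 − (-13) + 5 = 8.
GR = (1 − 1/2) × 8² / 20 = 0.5 × 64 / 20 = 1.6 dB.
Output = -10 − 1.6 = -11.6 dBFS.

-11.6 dBFS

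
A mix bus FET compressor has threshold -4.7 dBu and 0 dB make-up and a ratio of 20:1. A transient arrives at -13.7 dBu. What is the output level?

-13.7 dBu

-13.7 dBu is 9 dB below the -4.7 dBu threshold, so no gain reduction is applied.
Output = input = -13.7 dBu.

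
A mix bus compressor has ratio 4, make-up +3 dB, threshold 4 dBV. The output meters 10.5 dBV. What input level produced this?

Before make-up, the level was 10.5 − 3 = 7.5 dBV.
The compressed level sits 7.5 − 4 = 3.5 dB over threshold.
Input overshoot = R × output overshoot = 14 dB → input = 4 + 14 = 18 dBV.

18 dBV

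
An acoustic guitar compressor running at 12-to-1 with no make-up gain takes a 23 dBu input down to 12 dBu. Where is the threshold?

11 dBu

Gain reduction = 23 − 12 = 11 dB; output overshoot = GR / (R − 1) = 11 / 11 = 1 dB.
Threshold = output − output overshoot = 12 − 1 = 11 dBu.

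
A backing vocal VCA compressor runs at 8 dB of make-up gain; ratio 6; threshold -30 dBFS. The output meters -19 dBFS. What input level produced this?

-12 dBFS

Remove make-up: -19 − 8 = -27 dBFS.
That's 3 dB above the -30 dBFS threshold.
Input overshoot = R × output overshoot = 18 dB → input = -30 + 18 = -12 dBFS.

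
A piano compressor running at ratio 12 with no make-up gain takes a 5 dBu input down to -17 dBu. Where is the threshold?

-19 dBu

Let T be the threshold. Output overshoot = (input overshoot)/R, so -17 − T = (5 − T)/12.
12·(-17 − T) = 5 − T → 11·T = -204 − 5 = -209.
T = -209/11 = -19 dBu.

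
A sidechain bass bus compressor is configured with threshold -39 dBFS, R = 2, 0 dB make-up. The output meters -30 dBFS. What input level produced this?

That's 9 dB above the -39 dBFS threshold.
Undo the ratio: input overshoot = 9 × 2 = 18 dB, giving input = -21 dBFS.

-21 dBFS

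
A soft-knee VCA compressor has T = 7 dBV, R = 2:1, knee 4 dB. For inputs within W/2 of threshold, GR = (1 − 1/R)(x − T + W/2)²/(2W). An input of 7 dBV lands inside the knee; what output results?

x − T + W/2 = 7 − 7 + 2 = 2.
GR = (1 − 1/2) × 2² / 8 = 0.5 × 4 / 8 = 0.25 dB.
Output = 7 − 0.25 = 6.75 dBV.

6.75 dBV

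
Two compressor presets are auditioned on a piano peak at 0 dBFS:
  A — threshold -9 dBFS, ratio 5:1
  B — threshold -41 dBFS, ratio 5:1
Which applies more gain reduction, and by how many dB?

B, by 25.6 dB

A: overshoot 9 dB → output overshoot 1.8 dB → GR 7.2 dB.
B: overshoot 41 dB → output overshoot 8.2 dB → GR 32.8 dB.
Difference: 25.6 dB in favour of B.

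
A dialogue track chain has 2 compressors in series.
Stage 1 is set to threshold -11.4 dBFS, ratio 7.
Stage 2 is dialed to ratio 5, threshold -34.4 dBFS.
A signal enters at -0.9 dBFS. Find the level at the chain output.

Stage 1: 10.5 dB above -11.4 dBFS, reduced 7:1 to 1.5 dB above → -9.9 dBFS.
Stage 2: 24.5 dB above -34.4 dBFS, reduced 5:1 to 4.9 dB above → -29.5 dBFS.

-29.5 dBFS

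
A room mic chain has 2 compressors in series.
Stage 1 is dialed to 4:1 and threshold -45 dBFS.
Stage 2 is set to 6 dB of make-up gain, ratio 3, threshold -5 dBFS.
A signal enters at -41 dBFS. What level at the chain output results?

Stage 1: overshoot 4 dB → 4/4 = 1 dB → -44 dBFS.
Stage 2: -44 dBFS ≤ -5 dBFS, so stage 2 doesn't engage; make-up brings it to -38 dBFS.

-38 dBFS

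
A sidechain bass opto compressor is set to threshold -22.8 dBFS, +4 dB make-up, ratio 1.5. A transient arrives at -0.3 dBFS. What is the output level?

-3.8 dBFS

Overshoot: -0.3 − (-22.8) = 22.5 dB.
1.5:1 compression reduces that to 22.5/1.5 = 15 dB over.
Output = -22.8 + 15 = -7.8 dBFS; make-up adds 4 dB, giving -3.8 dBFS.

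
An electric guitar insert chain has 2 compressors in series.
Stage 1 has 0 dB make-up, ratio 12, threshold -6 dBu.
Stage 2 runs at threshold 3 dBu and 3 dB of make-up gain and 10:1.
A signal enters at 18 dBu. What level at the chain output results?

Stage 1: 18 dBu is 24 dB over -6 dBu; at 12:1 that becomes 2 dB over, giving -4 dBu.
Stage 2: -4 dBu ≤ 3 dBu, so stage 2 doesn't engage; make-up brings it to -1 dBu.

-1 dBu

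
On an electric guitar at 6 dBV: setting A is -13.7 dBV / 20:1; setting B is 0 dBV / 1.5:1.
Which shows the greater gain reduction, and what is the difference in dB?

A: 19.7 dB over, compressed to 0.985 dB over, so 18.715 dB of GR.
B: 6 dB over, compressed to 4 dB over, so 2 dB of GR.
Difference: 16.715 dB in favour of A.

A, by 16.715 dB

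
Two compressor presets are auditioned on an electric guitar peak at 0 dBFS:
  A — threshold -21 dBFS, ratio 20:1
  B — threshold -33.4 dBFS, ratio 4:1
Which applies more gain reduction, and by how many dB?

A: overshoot 21 dB → output overshoot 1.05 dB → GR 19.95 dB.
B: overshoot 33.4 dB → output overshoot 8.35 dB → GR 25.05 dB.
B applies 5.1 dB more gain reduction.

B, by 5.1 dB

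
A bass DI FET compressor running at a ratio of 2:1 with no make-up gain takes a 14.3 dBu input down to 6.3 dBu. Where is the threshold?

-1.7 dBu

Gain reduction = 14.3 − 6.3 = 8 dB; output overshoot = GR / (R − 1) = 8 / 1 = 8 dB.
Threshold = output − output overshoot = 6.3 − 8 = -1.7 dBu.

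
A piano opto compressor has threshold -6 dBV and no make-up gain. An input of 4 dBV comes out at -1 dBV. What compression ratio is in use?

Input overshoot = 4 − (-6) = 10 dB; output overshoot = -1 − (-6) = 5 dB.
Ratio = 10 / 5 = 2.

2:1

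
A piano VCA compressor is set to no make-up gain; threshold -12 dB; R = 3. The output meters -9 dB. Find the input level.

-3 dB

That's 3 dB above the -12 dB threshold.
Input overshoot = R × output overshoot = 9 dB → input = -12 + 9 = -3 dB.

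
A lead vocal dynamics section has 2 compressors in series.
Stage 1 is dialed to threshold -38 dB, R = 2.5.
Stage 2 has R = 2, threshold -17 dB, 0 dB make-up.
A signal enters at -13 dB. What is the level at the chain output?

Stage 1: overshoot 25 dB → 25/2.5 = 10 dB → -28 dB.
Stage 2: -28 dB is at or below the -17 dB threshold — no compression; output -28 dB.

-28 dB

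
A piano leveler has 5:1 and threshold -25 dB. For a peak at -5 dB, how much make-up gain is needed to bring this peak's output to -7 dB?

14 dB

The peak compresses to -25 + 20/5 = -21 dB.
To reach -7 dB requires -7 − (-21) = 14 dB of make-up.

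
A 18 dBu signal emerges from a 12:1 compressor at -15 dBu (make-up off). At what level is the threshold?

Gain reduction = 18 − (-15) = 33 dB; output overshoot = GR / (R − 1) = 33 / 11 = 3 dB.
Threshold = output − output overshoot = -15 − 3 = -18 dBu.

-18 dBu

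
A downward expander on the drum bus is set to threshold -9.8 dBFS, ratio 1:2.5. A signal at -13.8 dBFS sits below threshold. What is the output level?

Below threshold, a 1:2.5 expander applies gain = (2.5−1)×(T − x) of attenuation.
(2.5−1) × 4 = 6 dB, so output = -13.8 − 6 = -19.8 dBFS.

-19.8 dBFS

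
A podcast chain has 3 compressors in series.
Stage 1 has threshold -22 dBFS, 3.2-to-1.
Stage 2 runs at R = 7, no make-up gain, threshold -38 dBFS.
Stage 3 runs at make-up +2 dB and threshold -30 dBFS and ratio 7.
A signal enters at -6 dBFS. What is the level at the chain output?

-33 dBFS

Stage 1: -6 dBFS is 16 dB over -22 dBFS; at 3.2:1 that becomes 5 dB over, giving -17 dBFS.
Stage 2: overshoot 21 dB → 21/7 = 3 dB → -35 dBFS.
Stage 3: -35 dBFS ≤ -30 dBFS, so stage 3 doesn't engage; make-up brings it to -33 dBFS.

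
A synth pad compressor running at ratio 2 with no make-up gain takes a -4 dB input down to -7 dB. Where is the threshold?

-10 dB

Gain reduction = -4 − (-7) = 3 dB; output overshoot = GR / (R − 1) = 3 / 1 = 3 dB.
Threshold = output − output overshoot = -7 − 3 = -10 dB.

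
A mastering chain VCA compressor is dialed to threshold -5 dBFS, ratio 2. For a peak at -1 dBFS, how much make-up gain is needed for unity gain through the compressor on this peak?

2 dB

The peak compresses to -5 + 4/2 = -3 dBFS.
To reach -1 dBFS requires -1 − (-3) = 2 dB of make-up.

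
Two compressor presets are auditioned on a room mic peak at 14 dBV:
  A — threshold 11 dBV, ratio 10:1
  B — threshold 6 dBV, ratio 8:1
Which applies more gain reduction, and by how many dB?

B, by 4.3 dB

A: 3 dB over, compressed to 0.3 dB over, so 2.7 dB of GR.
B: 8 dB over, compressed to 1 dB over, so 7 dB of GR.
Difference: 4.3 dB in favour of B.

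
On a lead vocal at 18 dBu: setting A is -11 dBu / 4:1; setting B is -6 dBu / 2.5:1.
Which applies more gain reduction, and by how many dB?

A, by 7.35 dB

A: 29 dB over, compressed to 7.25 dB over, so 21.75 dB of GR.
B: 24 dB over, compressed to 9.6 dB over, so 14.4 dB of GR.
A reduces 7.35 dB more.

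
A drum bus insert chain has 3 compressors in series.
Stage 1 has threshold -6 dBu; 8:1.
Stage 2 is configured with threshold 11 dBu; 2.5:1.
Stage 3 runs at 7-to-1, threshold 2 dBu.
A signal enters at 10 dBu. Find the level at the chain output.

-4 dBu

Stage 1: 16 dB above -6 dBu, reduced 8:1 to 2 dB above → -4 dBu.
Stage 2: -4 dBu ≤ 11 dBu, so stage 2 doesn't engage; output -4 dBu.
Stage 3: below threshold (-4 ≤ 2); passes unchanged; output -4 dBu.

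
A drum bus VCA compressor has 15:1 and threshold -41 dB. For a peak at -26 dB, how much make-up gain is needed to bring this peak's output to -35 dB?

5 dB

Overshoot 15 dB → 15/15 = 1 dB after compression, so the compressed level is -41 + 1 = -40 dB.
Make-up = target − compressed = -35 − (-40) = 5 dB.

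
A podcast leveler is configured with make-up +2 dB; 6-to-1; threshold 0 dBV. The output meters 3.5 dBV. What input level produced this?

9 dBV

Remove make-up: 3.5 − 2 = 1.5 dBV.
That's 1.5 dB above the 0 dBV threshold.
Before 6:1 compression the overshoot was 1.5 × 6 = 9 dB, so input = 0 + 9 = 9 dBV.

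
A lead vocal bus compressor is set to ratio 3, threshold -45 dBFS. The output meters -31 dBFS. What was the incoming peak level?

That's 14 dB above the -45 dBFS threshold.
Undo the ratio: input overshoot = 14 × 3 = 42 dB, giving input = -3 dBFS.

-3 dBFS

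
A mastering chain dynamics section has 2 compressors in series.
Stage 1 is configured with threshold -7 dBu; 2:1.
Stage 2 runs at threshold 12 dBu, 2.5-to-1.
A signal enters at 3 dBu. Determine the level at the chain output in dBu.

-2 dBu

Stage 1: 10 dB above -7 dBu, reduced 2:1 to 5 dB above → -2 dBu.
Stage 2: below threshold (-2 ≤ 12); passes unchanged; output -2 dBu.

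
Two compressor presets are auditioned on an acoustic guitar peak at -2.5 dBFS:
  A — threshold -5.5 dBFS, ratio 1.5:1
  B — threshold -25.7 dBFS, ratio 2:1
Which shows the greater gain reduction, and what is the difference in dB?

B, by 10.6 dB

A: 3 dB over, compressed to 2 dB over, so 1 dB of GR.
B: 23.2 dB over, compressed to 11.6 dB over, so 11.6 dB of GR.
B applies 10.6 dB more gain reduction.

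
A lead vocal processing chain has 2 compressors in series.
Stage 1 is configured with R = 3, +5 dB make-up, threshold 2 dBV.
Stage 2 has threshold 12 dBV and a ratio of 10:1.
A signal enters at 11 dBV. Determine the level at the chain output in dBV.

Stage 1: 9 dB above 2 dBV, reduced 3:1 to 3 dB above → 5 dBV; +5 dB make-up → 10 dBV.
Stage 2: 10 dBV ≤ 12 dBV, so stage 2 doesn't engage; output 10 dBV.

10 dBV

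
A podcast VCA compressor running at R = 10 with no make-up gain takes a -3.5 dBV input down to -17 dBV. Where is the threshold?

Input is 15 dB above T (since output overshoot × R = input overshoot: (-17 − T)·10 = -3.5 − T gives T = -18.5 dBV).
Check: -18.5 + (-3.5 − (-18.5))/10 = -18.5 + 1.5 = -17 dBV. ✓

-18.5 dBV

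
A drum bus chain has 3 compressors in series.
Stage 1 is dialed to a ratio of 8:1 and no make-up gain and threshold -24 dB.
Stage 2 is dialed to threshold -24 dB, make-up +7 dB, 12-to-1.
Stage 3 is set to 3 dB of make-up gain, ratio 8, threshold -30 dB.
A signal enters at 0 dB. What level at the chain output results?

-25.34375 dB

Stage 1: overshoot 24 dB → 24/8 = 3 dB → -21 dB.
Stage 2: -21 dB is 3 dB over -24 dB; at 12:1 that becomes 0.25 dB over, giving -23.75 dB; +7 dB make-up → -16.75 dB.
Stage 3: 13.25 dB above -30 dB, reduced 8:1 to 1.65625 dB above → -28.34375 dB; +3 dB make-up → -25.34375 dB.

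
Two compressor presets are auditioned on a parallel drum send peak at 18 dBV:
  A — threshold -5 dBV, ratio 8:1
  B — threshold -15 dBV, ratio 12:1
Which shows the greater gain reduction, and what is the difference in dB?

B, by 10.125 dB

A: GR = 23 − 23/8 = 20.125 dB.
B: GR = 33 − 33/12 = 30.25 dB.
B reduces 10.125 dB more.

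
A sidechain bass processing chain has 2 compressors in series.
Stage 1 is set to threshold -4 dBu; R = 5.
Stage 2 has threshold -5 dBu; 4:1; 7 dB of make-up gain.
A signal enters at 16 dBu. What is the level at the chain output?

Stage 1: overshoot 20 dB → 20/5 = 4 dB → 0 dBu.
Stage 2: overshoot 5 dB → 5/4 = 1.25 dB → -3.75 dBu; +7 dB make-up → 3.25 dBu.

3.25 dBu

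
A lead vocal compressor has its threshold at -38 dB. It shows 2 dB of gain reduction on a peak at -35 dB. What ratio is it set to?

Input overshoot = -35 − (-38) = 3 dB.
Output overshoot = 3 − 2 = 1 dB.
Ratio = input overshoot / output overshoot = 3 / 1 = 3.

3:1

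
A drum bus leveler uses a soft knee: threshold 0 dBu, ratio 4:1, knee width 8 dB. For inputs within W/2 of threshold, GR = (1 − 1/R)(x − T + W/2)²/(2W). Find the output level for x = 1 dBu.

x − T + W/2 = 1 − 0 + 4 = 5.
GR = (1 − 1/4) × 5² / 16 = 0.75 × 25 / 16 = 1.171875 dB.
Output = 1 − 1.171875 = -0.171875 dBu.

-0.171875 dBu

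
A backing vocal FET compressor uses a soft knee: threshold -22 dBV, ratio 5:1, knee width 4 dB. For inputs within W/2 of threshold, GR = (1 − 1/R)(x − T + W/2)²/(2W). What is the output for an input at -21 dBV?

-21.9 dBV

x − T + W/2 = -21 − (-22) + 2 = 3.
GR = (1 − 1/5) × 3² / 8 = 0.8 × 9 / 8 = 0.9 dB.
Output = -21 − 0.9 = -21.9 dBV.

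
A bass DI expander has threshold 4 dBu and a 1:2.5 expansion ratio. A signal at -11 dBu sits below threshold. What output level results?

-33.5 dBu

Below threshold, a 1:2.5 expander applies gain = (2.5−1)×(T − x) of attenuation.
(2.5−1) × 15 = 22.5 dB, so output = -11 − 22.5 = -33.5 dBu.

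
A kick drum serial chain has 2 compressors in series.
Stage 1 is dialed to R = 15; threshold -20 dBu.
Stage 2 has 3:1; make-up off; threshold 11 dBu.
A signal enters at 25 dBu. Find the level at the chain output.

Stage 1: overshoot 45 dB → 45/15 = 3 dB → -17 dBu.
Stage 2: below threshold (-17 ≤ 11); passes unchanged; output -17 dBu.

-17 dBu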